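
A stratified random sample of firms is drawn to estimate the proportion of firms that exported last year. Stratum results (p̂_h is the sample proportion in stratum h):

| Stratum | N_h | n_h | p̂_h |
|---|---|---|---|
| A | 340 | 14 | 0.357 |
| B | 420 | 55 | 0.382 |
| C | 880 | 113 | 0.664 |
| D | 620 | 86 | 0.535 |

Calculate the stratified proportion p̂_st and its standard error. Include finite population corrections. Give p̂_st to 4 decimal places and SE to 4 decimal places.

p̂_st ≈ 0.5300, SE ≈ 0.0311

N = 2260; stratum weights W_h = N_h/N.
p̂_st = Σ W_h p̂_h = (340·0.357 + 420·0.382 + 880·0.664 + 620·0.535)/2260 = 0.53002
V̂(p̂_st) = Σ W_h² (1 − n_h/N_h) p̂_h(1−p̂_h)/(n_h−1):
  stratum A: (340/2260)²·(1 − 14/340)·0.357·0.643/13 = 0.000383191
  stratum B: (420/2260)²·(1 − 55/420)·0.382·0.618/54 = 0.000131215
  stratum C: (880/2260)²·(1 − 113/880)·0.664·0.336/112 = 0.000263239
  stratum D: (620/2260)²·(1 − 86/620)·0.535·0.465/85 = 0.000189716
V̂(p̂_st) = 0.000967361; SE = √V̂ = 0.0311024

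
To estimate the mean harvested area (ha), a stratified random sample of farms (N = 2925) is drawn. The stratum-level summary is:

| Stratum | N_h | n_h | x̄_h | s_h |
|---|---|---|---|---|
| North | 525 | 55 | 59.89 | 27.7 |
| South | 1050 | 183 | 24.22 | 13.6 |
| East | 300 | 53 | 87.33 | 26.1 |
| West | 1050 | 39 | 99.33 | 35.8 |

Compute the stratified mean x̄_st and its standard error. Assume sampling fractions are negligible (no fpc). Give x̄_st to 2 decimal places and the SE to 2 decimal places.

x̄_st = Σ W_h x̄_h = (525·59.89 + 1050·24.22 + 300·87.33 + 1050·99.33)/2925 = 64.05769
V̂(x̄_st) = Σ W_h² s_h²/n_h, with W_h = N_h/N and N = 2925:
  stratum North: (525/2925)²·27.7²/55 = 0.449432
  stratum South: (1050/2925)²·13.6²/183 = 0.130243
  stratum East: (300/2925)²·26.1²/53 = 0.135206
  stratum West: (1050/2925)²·35.8²/39 = 4.23476
V̂(x̄_st) = 4.94964
SE(x̄_st) = √4.94964 = 2.22478

x̄_st ≈ 64.06, SE ≈ 2.22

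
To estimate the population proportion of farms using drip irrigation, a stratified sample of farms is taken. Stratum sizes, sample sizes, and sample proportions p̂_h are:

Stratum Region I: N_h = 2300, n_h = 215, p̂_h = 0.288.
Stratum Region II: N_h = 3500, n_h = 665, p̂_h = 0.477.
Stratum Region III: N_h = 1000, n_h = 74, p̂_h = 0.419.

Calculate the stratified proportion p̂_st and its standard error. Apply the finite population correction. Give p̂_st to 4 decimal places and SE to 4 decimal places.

p̂_st ≈ 0.4045, SE ≈ 0.0157

N = 6800; stratum weights W_h = N_h/N.
p̂_st = Σ W_h p̂_h = (2300·0.288 + 3500·0.477 + 1000·0.419)/6800 = 0.40454
V̂(p̂_st) = Σ W_h² (1 − n_h/N_h) p̂_h(1−p̂_h)/(n_h−1):
  stratum Region I: (2300/6800)²·(1 − 215/2300)·0.288·0.712/214 = 9.93745e-05
  stratum Region II: (3500/6800)²·(1 − 665/3500)·0.477·0.523/664 = 8.06223e-05
  stratum Region III: (1000/6800)²·(1 − 74/1000)·0.419·0.581/73 = 6.67822e-05
V̂(p̂_st) = 0.000246779; SE = √V̂ = 0.0157092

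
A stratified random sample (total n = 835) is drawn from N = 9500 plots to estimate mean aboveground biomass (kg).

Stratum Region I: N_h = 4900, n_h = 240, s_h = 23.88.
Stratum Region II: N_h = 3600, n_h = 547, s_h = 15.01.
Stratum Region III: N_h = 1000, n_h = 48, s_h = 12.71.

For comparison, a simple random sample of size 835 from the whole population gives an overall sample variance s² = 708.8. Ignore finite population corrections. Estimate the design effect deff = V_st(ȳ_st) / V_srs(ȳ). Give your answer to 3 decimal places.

deff ≈ 0.858

V̂(ȳ_st) = Σ W_h² s_h²/n_h, with W_h = N_h/N and N = 9500:
  stratum Region I: (4900/9500)²·23.88²/240 = 0.632124
  stratum Region II: (3600/9500)²·15.01²/547 = 0.0591469
  stratum Region III: (1000/9500)²·12.71²/48 = 0.0372909
V_st = 0.728562
V_srs = s²/n = 708.8/835 = 0.848862
deff = V_st / V_srs = 0.728562/0.848862 = 0.8583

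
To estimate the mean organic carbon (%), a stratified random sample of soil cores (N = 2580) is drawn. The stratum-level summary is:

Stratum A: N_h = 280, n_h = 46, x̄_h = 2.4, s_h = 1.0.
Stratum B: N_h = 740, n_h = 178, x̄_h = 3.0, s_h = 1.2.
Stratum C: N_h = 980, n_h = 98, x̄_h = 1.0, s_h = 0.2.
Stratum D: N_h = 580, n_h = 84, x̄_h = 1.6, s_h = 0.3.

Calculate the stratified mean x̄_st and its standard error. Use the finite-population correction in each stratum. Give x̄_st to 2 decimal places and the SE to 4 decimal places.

x̄_st ≈ 1.86, SE ≈ 0.0286

x̄_st = Σ W_h x̄_h = (280·2.4 + 740·3.0 + 980·1.0 + 580·1.6)/2580 = 1.86047
V̂(x̄_st) = Σ W_h² (1 − n_h/N_h) s_h²/n_h, with W_h = N_h/N and N = 2580:
  stratum A: (280/2580)²·(1 − 46/280)·1.0²/46 = 0.000213982
  stratum B: (740/2580)²·(1 − 178/740)·1.2²/178 = 0.000505442
  stratum C: (980/2580)²·(1 − 98/980)·0.2²/98 = 5.30016e-05
  stratum D: (580/2580)²·(1 − 84/580)·0.3²/84 = 4.63056e-05
V̂(x̄_st) = 0.000818731
SE(x̄_st) = √0.000818731 = 0.0286135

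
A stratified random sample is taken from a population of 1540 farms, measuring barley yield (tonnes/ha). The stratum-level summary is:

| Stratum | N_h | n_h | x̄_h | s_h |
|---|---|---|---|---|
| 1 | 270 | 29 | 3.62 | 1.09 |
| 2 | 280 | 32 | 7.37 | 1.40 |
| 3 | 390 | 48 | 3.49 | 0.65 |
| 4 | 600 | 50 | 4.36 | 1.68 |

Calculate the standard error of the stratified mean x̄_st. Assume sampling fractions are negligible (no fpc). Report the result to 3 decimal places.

V̂(x̄_st) = Σ W_h² s_h²/n_h, with W_h = N_h/N and N = 1540:
  stratum 1: (270/1540)²·1.09²/29 = 0.00125933
  stratum 2: (280/1540)²·1.40²/32 = 0.00202479
  stratum 3: (390/1540)²·0.65²/48 = 0.000564512
  stratum 4: (600/1540)²·1.68²/50 = 0.0085686
V̂(x̄_st) = 0.0124172
SE(x̄_st) = √0.0124172 = 0.111433

SE(x̄_st) ≈ 0.111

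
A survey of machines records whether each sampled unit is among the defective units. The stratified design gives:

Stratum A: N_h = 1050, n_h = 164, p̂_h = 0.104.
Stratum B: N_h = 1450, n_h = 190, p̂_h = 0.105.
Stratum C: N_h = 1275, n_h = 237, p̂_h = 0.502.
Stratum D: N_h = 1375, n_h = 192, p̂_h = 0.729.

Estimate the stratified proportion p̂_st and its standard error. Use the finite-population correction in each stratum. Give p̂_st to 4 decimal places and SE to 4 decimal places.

N = 5150; stratum weights W_h = N_h/N.
p̂_st = Σ W_h p̂_h = (1050·0.104 + 1450·0.105 + 1275·0.502 + 1375·0.729)/5150 = 0.36968
V̂(p̂_st) = Σ W_h² (1 − n_h/N_h) p̂_h(1−p̂_h)/(n_h−1):
  stratum A: (1050/5150)²·(1 − 164/1050)·0.104·0.896/163 = 2.00522e-05
  stratum B: (1450/5150)²·(1 − 190/1450)·0.105·0.895/189 = 3.42511e-05
  stratum C: (1275/5150)²·(1 − 237/1275)·0.502·0.498/236 = 5.28584e-05
  stratum D: (1375/5150)²·(1 − 192/1375)·0.729·0.271/191 = 6.34361e-05
V̂(p̂_st) = 0.000170598; SE = √V̂ = 0.0130613

p̂_st ≈ 0.3697, SE ≈ 0.0131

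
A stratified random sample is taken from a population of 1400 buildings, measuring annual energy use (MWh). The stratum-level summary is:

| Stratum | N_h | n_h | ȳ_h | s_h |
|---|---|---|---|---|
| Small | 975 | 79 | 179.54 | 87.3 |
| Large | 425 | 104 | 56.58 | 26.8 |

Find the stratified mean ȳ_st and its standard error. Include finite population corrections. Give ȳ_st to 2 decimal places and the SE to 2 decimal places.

ȳ_st = Σ W_h ȳ_h = (975·179.54 + 425·56.58)/1400 = 142.21286
V̂(ȳ_st) = Σ W_h² (1 − n_h/N_h) s_h²/n_h, with W_h = N_h/N and N = 1400:
  stratum Small: (975/1400)²·(1 − 79/975)·87.3²/79 = 42.999
  stratum Large: (425/1400)²·(1 − 104/425)·26.8²/104 = 0.4807
V̂(ȳ_st) = 43.4797
SE(ȳ_st) = √43.4797 = 6.59391

ȳ_st ≈ 142.21, SE ≈ 6.59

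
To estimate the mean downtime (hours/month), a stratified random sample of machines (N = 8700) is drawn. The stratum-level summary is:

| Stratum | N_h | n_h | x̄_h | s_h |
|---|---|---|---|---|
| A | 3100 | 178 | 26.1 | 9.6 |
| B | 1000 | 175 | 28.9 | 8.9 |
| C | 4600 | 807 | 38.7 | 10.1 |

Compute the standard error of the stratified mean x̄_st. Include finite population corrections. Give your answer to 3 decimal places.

SE(x̄_st) ≈ 0.310

V̂(x̄_st) = Σ W_h² (1 − n_h/N_h) s_h²/n_h, with W_h = N_h/N and N = 8700:
  stratum A: (3100/8700)²·(1 − 178/3100)·9.6²/178 = 0.0619621
  stratum B: (1000/8700)²·(1 − 175/1000)·8.9²/175 = 0.00493353
  stratum C: (4600/8700)²·(1 − 807/4600)·10.1²/807 = 0.0291388
V̂(x̄_st) = 0.0960344
SE(x̄_st) = √0.0960344 = 0.309894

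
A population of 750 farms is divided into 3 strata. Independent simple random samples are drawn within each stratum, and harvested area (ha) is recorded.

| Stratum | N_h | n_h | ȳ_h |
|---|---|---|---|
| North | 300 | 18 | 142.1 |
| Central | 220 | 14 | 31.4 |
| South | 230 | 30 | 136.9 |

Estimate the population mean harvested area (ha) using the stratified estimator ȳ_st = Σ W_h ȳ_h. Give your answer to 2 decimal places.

N = Σ N_h = 750. Stratum weights W_h = N_h/N.
ȳ_st = (300·142.1 + 220·31.4 + 230·136.9) / 750 = 108.0333

ȳ_st ≈ 108.03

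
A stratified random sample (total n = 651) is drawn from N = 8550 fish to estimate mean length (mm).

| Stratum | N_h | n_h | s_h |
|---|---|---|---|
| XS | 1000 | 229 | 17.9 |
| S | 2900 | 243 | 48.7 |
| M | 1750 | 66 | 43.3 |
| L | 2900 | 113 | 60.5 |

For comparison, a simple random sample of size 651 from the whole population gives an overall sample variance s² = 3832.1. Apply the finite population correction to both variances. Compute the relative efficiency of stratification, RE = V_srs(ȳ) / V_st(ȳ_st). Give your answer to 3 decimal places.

V̂(ȳ_st) = Σ W_h² (1 − n_h/N_h) s_h²/n_h, with W_h = N_h/N and N = 8550:
  stratum XS: (1000/8550)²·(1 − 229/1000)·17.9²/229 = 0.0147568
  stratum S: (2900/8550)²·(1 − 243/2900)·48.7²/243 = 1.02875
  stratum M: (1750/8550)²·(1 − 66/1750)·43.3²/66 = 1.1452
  stratum L: (2900/8550)²·(1 − 113/2900)·60.5²/113 = 3.58125
V_st = 5.76995
V_srs = (1 − 651/8550)·3832.1/651 = 5.43828
Relative efficiency = V_srs / V_st = 5.43828/5.76995 = 0.9425

RE ≈ 0.943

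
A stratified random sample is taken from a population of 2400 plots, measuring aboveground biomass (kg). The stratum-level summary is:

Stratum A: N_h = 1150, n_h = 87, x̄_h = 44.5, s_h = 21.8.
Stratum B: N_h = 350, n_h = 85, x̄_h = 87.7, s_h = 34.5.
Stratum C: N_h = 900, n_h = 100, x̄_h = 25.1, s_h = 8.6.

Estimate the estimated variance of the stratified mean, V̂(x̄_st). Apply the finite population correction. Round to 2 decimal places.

V̂(x̄_st) = Σ W_h² (1 − n_h/N_h) s_h²/n_h, with W_h = N_h/N and N = 2400:
  stratum A: (1150/2400)²·(1 − 87/1150)·21.8²/87 = 1.15932
  stratum B: (350/2400)²·(1 − 85/350)·34.5²/85 = 0.225481
  stratum C: (900/2400)²·(1 − 100/900)·8.6²/100 = 0.09245
V̂(x̄_st) = 1.47725

V̂(x̄_st) ≈ 1.48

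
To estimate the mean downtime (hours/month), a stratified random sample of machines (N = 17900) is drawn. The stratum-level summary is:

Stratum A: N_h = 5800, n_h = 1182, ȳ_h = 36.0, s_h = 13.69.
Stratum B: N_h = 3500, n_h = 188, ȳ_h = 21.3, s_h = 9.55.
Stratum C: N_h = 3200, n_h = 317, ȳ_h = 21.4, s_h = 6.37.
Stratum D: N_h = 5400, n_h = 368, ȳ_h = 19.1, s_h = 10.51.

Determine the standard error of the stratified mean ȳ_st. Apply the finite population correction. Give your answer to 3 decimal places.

SE(ȳ_st) ≈ 0.245

V̂(ȳ_st) = Σ W_h² (1 − n_h/N_h) s_h²/n_h, with W_h = N_h/N and N = 17900:
  stratum A: (5800/17900)²·(1 − 1182/5800)·13.69²/1182 = 0.0132546
  stratum B: (3500/17900)²·(1 − 188/3500)·9.55²/188 = 0.017551
  stratum C: (3200/17900)²·(1 − 317/3200)·6.37²/317 = 0.0036856
  stratum D: (5400/17900)²·(1 − 368/5400)·10.51²/368 = 0.0254558
V̂(ȳ_st) = 0.0599469
SE(ȳ_st) = √0.0599469 = 0.244841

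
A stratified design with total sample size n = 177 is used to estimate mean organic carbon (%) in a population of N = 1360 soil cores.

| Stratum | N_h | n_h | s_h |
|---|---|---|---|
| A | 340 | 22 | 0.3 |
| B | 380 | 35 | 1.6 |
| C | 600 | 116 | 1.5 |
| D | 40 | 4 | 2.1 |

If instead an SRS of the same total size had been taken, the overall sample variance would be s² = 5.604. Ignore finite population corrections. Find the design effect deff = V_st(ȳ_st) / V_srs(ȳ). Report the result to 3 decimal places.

V̂(ȳ_st) = Σ W_h² s_h²/n_h, with W_h = N_h/N and N = 1360:
  stratum A: (340/1360)²·0.3²/22 = 0.000255682
  stratum B: (380/1360)²·1.6²/35 = 0.00571033
  stratum C: (600/1360)²·1.5²/116 = 0.00377528
  stratum D: (40/1360)²·2.1²/4 = 0.00095372
V_st = 0.010695
V_srs = s²/n = 5.604/177 = 0.031661
deff = V_st / V_srs = 0.010695/0.031661 = 0.3378

deff ≈ 0.338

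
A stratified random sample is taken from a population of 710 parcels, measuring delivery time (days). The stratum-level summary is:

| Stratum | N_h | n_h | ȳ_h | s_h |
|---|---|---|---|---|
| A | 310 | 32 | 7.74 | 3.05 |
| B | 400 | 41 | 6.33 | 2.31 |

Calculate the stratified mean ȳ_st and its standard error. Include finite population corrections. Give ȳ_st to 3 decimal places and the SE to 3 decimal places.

ȳ_st ≈ 6.946, SE ≈ 0.295

ȳ_st = Σ W_h ȳ_h = (310·7.74 + 400·6.33)/710 = 6.94563
V̂(ȳ_st) = Σ W_h² (1 − n_h/N_h) s_h²/n_h, with W_h = N_h/N and N = 710:
  stratum A: (310/710)²·(1 − 32/310)·3.05²/32 = 0.0496981
  stratum B: (400/710)²·(1 − 41/400)·2.31²/41 = 0.0370747
V̂(ȳ_st) = 0.0867728
SE(ȳ_st) = √0.0867728 = 0.294572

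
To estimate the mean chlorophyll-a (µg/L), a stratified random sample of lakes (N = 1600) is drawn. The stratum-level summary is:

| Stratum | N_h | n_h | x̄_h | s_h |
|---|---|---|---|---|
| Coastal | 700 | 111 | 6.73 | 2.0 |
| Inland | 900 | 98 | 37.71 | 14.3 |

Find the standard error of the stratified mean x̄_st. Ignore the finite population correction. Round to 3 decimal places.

SE(x̄_st) ≈ 0.817

V̂(x̄_st) = Σ W_h² s_h²/n_h, with W_h = N_h/N and N = 1600:
  stratum Coastal: (700/1600)²·2.0²/111 = 0.00689752
  stratum Inland: (900/1600)²·14.3²/98 = 0.660224
V̂(x̄_st) = 0.667121
SE(x̄_st) = √0.667121 = 0.816775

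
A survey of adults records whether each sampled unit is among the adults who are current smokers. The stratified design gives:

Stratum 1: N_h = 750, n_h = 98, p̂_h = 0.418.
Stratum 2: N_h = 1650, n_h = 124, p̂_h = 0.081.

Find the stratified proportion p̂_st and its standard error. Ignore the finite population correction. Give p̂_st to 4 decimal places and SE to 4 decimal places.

N = 2400; stratum weights W_h = N_h/N.
p̂_st = Σ W_h p̂_h = (750·0.418 + 1650·0.081)/2400 = 0.18631
V̂(p̂_st) = Σ W_h² p̂_h(1−p̂_h)/(n_h−1):
  stratum 1: (750/2400)²·0.418·0.582/97 = 0.000244922
  stratum 2: (1650/2400)²·0.081·0.919/123 = 0.000286049
V̂(p̂_st) = 0.000530971; SE = √V̂ = 0.0230428

p̂_st ≈ 0.1863, SE ≈ 0.0230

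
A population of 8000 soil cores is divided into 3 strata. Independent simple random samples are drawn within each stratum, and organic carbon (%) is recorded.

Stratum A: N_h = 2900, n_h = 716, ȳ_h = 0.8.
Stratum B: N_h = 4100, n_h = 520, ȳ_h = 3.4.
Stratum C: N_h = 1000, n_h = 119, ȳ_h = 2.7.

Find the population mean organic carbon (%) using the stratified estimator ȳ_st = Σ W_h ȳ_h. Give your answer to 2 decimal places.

N = Σ N_h = 8000. Stratum weights W_h = N_h/N.
ȳ_st = (2900·0.8 + 4100·3.4 + 1000·2.7) / 8000 = 2.3700

ȳ_st ≈ 2.37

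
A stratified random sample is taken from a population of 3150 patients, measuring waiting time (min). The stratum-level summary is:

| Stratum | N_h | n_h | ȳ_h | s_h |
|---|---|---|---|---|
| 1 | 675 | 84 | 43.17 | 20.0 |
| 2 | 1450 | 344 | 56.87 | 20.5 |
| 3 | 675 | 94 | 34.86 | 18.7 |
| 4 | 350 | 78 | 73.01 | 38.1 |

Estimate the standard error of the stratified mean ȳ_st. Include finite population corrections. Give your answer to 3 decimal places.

SE(ȳ_st) ≈ 0.845

V̂(ȳ_st) = Σ W_h² (1 − n_h/N_h) s_h²/n_h, with W_h = N_h/N and N = 3150:
  stratum 1: (675/3150)²·(1 − 84/675)·20.0²/84 = 0.191448
  stratum 2: (1450/3150)²·(1 − 344/1450)·20.5²/344 = 0.197447
  stratum 3: (675/3150)²·(1 − 94/675)·18.7²/94 = 0.147033
  stratum 4: (350/3150)²·(1 − 78/350)·38.1²/78 = 0.178555
V̂(ȳ_st) = 0.714483
SE(ȳ_st) = √0.714483 = 0.845271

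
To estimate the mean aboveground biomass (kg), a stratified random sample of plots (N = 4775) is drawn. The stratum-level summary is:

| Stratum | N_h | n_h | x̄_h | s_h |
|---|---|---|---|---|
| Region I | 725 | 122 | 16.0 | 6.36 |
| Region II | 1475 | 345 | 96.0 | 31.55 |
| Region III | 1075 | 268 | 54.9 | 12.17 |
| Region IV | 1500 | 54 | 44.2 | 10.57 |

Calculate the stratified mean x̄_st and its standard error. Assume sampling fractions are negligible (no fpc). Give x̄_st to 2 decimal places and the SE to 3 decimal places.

x̄_st ≈ 58.33, SE ≈ 0.718

x̄_st = Σ W_h x̄_h = (725·16.0 + 1475·96.0 + 1075·54.9 + 1500·44.2)/4775 = 58.32827
V̂(x̄_st) = Σ W_h² s_h²/n_h, with W_h = N_h/N and N = 4775:
  stratum Region I: (725/4775)²·6.36²/122 = 0.00764335
  stratum Region II: (1475/4775)²·31.55²/345 = 0.275307
  stratum Region III: (1075/4775)²·12.17²/268 = 0.0280102
  stratum Region IV: (1500/4775)²·10.57²/54 = 0.20417
V̂(x̄_st) = 0.51513
SE(x̄_st) = √0.51513 = 0.717726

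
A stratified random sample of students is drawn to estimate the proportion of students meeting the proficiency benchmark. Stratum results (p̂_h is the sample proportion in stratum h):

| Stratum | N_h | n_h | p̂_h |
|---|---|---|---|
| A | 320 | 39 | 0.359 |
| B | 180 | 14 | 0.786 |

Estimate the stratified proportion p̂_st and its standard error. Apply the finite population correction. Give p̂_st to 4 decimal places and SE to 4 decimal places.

p̂_st ≈ 0.5127, SE ≈ 0.0610

N = 500; stratum weights W_h = N_h/N.
p̂_st = Σ W_h p̂_h = (320·0.359 + 180·0.786)/500 = 0.51272
V̂(p̂_st) = Σ W_h² (1 − n_h/N_h) p̂_h(1−p̂_h)/(n_h−1):
  stratum A: (320/500)²·(1 − 39/320)·0.359·0.641/38 = 0.00217814
  stratum B: (180/500)²·(1 − 14/180)·0.786·0.214/13 = 0.00154644
V̂(p̂_st) = 0.00372458; SE = √V̂ = 0.0610293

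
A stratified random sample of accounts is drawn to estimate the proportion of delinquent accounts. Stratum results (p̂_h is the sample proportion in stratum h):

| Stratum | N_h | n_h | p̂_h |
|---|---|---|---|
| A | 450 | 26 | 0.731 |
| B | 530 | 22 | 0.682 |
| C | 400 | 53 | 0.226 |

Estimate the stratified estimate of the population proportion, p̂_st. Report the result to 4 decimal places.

N = 1380; stratum weights W_h = N_h/N.
p̂_st = Σ W_h p̂_h = (450·0.731 + 530·0.682 + 400·0.226)/1380 = 0.56580

p̂_st ≈ 0.5658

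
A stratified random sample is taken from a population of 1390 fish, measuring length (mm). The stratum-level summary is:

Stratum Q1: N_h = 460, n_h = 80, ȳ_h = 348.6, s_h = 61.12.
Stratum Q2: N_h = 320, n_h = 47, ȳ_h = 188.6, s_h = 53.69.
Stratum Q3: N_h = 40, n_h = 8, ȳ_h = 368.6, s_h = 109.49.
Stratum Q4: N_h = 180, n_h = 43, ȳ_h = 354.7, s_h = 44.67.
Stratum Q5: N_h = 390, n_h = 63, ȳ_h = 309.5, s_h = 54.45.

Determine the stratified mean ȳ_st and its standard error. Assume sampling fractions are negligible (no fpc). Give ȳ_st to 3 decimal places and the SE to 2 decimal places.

ȳ_st = Σ W_h ȳ_h = (460·348.6 + 320·188.6 + 40·368.6 + 180·354.7 + 390·309.5)/1390 = 302.16043
V̂(ȳ_st) = Σ W_h² s_h²/n_h, with W_h = N_h/N and N = 1390:
  stratum Q1: (460/1390)²·61.12²/80 = 5.11402
  stratum Q2: (320/1390)²·53.69²/47 = 3.25057
  stratum Q3: (40/1390)²·109.49²/8 = 1.24094
  stratum Q4: (180/1390)²·44.67²/43 = 0.778178
  stratum Q5: (390/1390)²·54.45²/63 = 3.70472
V̂(ȳ_st) = 14.0884
SE(ȳ_st) = √14.0884 = 3.75345

ȳ_st ≈ 302.160, SE ≈ 3.75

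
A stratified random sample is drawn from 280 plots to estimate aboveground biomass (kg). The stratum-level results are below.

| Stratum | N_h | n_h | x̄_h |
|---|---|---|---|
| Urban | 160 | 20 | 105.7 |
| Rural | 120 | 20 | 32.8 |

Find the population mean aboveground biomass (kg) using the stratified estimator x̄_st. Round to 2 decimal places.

N = Σ N_h = 280. Stratum weights W_h = N_h/N.
x̄_st = (160·105.7 + 120·32.8) / 280 = 74.4571

x̄_st ≈ 74.46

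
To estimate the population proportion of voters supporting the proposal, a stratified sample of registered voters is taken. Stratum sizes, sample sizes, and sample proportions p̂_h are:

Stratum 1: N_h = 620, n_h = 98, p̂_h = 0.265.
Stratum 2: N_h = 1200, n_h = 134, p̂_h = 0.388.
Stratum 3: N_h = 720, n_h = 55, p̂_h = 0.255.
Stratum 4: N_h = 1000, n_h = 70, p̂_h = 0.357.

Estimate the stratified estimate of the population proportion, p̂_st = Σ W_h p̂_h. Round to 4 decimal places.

p̂_st ≈ 0.3306

N = 3540; stratum weights W_h = N_h/N.
p̂_st = Σ W_h p̂_h = (620·0.265 + 1200·0.388 + 720·0.255 + 1000·0.357)/3540 = 0.33065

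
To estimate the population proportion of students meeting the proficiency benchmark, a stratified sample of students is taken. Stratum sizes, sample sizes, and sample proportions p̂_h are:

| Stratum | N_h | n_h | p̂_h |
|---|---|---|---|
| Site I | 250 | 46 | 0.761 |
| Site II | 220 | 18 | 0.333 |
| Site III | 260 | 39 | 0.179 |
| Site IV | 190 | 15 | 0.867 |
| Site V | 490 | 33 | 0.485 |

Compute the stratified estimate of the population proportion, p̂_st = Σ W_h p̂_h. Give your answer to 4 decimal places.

p̂_st ≈ 0.5053

N = 1410; stratum weights W_h = N_h/N.
p̂_st = Σ W_h p̂_h = (250·0.761 + 220·0.333 + 260·0.179 + 190·0.867 + 490·0.485)/1410 = 0.50527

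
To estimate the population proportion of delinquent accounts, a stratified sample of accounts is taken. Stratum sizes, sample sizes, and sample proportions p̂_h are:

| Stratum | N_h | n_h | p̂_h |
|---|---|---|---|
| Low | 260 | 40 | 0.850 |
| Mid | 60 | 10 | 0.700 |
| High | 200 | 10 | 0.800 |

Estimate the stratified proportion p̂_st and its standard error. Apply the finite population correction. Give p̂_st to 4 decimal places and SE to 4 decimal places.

N = 520; stratum weights W_h = N_h/N.
p̂_st = Σ W_h p̂_h = (260·0.850 + 60·0.700 + 200·0.800)/520 = 0.81346
V̂(p̂_st) = Σ W_h² (1 − n_h/N_h) p̂_h(1−p̂_h)/(n_h−1):
  stratum Low: (260/520)²·(1 − 40/260)·0.850·0.150/39 = 0.000691568
  stratum Mid: (60/520)²·(1 − 10/60)·0.700·0.300/9 = 0.000258876
  stratum High: (200/520)²·(1 − 10/200)·0.800·0.200/9 = 0.00249836
V̂(p̂_st) = 0.0034488; SE = √V̂ = 0.0587265

p̂_st ≈ 0.8135, SE ≈ 0.0587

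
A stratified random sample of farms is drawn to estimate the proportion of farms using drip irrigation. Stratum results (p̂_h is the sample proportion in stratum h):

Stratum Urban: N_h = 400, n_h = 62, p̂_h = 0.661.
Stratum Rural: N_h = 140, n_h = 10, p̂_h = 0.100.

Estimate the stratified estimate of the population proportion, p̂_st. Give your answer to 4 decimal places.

p̂_st ≈ 0.5156

N = 540; stratum weights W_h = N_h/N.
p̂_st = Σ W_h p̂_h = (400·0.661 + 140·0.100)/540 = 0.51556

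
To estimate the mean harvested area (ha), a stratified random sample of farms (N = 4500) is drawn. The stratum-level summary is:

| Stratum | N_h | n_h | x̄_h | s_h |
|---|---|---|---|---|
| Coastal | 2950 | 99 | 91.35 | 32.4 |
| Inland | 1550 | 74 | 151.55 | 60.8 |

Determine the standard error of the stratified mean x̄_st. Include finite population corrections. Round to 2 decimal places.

SE(x̄_st) ≈ 3.17

V̂(x̄_st) = Σ W_h² (1 − n_h/N_h) s_h²/n_h, with W_h = N_h/N and N = 4500:
  stratum Coastal: (2950/4500)²·(1 − 99/2950)·32.4²/99 = 4.40402
  stratum Inland: (1550/4500)²·(1 − 74/1550)·60.8²/74 = 5.64376
V̂(x̄_st) = 10.0478
SE(x̄_st) = √10.0478 = 3.16982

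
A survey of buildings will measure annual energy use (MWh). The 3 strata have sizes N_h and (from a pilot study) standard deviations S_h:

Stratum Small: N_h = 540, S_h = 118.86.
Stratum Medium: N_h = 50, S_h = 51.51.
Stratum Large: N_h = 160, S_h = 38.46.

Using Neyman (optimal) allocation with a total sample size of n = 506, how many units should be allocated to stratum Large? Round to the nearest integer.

Neyman allocation: n_h = n · N_h S_h / Σ N_i S_i, with n = 506.
  stratum Small: N_h·S_h = 540·118.86 = 64184.40
  stratum Medium: N_h·S_h = 50·51.51 = 2575.50
  stratum Large: N_h·S_h = 160·38.46 = 6153.60
Σ N_h S_h = 72913.50
n for stratum Large = 506·6153.60/72913.50 = 42.704 → 43

43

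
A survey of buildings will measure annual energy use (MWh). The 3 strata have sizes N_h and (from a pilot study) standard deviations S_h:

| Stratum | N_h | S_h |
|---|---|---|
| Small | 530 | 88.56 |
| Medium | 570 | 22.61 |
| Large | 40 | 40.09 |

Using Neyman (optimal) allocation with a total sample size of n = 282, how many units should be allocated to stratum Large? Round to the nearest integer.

7

Neyman allocation: n_h = n · N_h S_h / Σ N_i S_i, with n = 282.
  stratum Small: N_h·S_h = 530·88.56 = 46936.80
  stratum Medium: N_h·S_h = 570·22.61 = 12887.70
  stratum Large: N_h·S_h = 40·40.09 = 1603.60
Σ N_h S_h = 61428.10
n for stratum Large = 282·1603.60/61428.10 = 7.362 → 7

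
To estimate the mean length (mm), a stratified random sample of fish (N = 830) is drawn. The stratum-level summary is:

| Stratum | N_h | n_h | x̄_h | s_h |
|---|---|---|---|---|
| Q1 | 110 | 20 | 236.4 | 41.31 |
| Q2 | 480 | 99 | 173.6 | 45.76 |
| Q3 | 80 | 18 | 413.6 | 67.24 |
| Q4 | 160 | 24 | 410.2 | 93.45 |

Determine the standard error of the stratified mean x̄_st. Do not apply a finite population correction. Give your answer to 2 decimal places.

V̂(x̄_st) = Σ W_h² s_h²/n_h, with W_h = N_h/N and N = 830:
  stratum Q1: (110/830)²·41.31²/20 = 1.49868
  stratum Q2: (480/830)²·45.76²/99 = 7.07397
  stratum Q3: (80/830)²·67.24²/18 = 2.33349
  stratum Q4: (160/830)²·93.45²/24 = 13.5217
V̂(x̄_st) = 24.4278
SE(x̄_st) = √24.4278 = 4.94245

SE(x̄_st) ≈ 4.94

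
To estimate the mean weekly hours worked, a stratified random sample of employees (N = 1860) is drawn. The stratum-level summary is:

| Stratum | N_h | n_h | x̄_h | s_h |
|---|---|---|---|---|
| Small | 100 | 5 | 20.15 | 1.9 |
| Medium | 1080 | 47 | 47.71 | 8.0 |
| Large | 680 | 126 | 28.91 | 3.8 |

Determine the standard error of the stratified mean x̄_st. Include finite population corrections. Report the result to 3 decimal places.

SE(x̄_st) ≈ 0.673

V̂(x̄_st) = Σ W_h² (1 − n_h/N_h) s_h²/n_h, with W_h = N_h/N and N = 1860:
  stratum Small: (100/1860)²·(1 − 5/100)·1.9²/5 = 0.0019826
  stratum Medium: (1080/1860)²·(1 − 47/1080)·8.0²/47 = 0.439117
  stratum Large: (680/1860)²·(1 − 126/680)·3.8²/126 = 0.0124793
V̂(x̄_st) = 0.453579
SE(x̄_st) = √0.453579 = 0.673483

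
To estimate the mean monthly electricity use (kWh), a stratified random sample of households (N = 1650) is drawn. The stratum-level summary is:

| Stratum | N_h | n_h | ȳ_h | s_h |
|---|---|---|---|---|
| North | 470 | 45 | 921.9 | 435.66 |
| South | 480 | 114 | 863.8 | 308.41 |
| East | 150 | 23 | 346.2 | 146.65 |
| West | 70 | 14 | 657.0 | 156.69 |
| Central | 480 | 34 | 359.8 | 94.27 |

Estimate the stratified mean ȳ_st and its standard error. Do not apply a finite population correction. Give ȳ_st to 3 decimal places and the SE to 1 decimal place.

ȳ_st = Σ W_h ȳ_h = (470·921.9 + 480·863.8 + 150·346.2 + 70·657.0 + 480·359.8)/1650 = 677.90364
V̂(ȳ_st) = Σ W_h² s_h²/n_h, with W_h = N_h/N and N = 1650:
  stratum North: (470/1650)²·435.66²/45 = 342.224
  stratum South: (480/1650)²·308.41²/114 = 70.6101
  stratum East: (150/1650)²·146.65²/23 = 7.72771
  stratum West: (70/1650)²·156.69²/14 = 3.15633
  stratum Central: (480/1650)²·94.27²/34 = 22.1199
V̂(ȳ_st) = 445.838
SE(ȳ_st) = √445.838 = 21.1149

ȳ_st ≈ 677.904, SE ≈ 21.1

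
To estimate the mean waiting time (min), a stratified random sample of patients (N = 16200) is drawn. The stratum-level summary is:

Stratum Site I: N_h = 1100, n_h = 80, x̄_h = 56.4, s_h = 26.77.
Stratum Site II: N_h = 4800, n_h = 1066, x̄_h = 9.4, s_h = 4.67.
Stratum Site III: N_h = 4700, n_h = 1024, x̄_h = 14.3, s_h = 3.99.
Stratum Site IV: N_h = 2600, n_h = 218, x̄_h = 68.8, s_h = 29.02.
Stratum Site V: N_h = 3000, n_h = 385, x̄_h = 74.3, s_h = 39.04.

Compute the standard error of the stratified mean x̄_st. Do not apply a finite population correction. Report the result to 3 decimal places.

SE(x̄_st) ≈ 0.529

V̂(x̄_st) = Σ W_h² s_h²/n_h, with W_h = N_h/N and N = 16200:
  stratum Site I: (1100/16200)²·26.77²/80 = 0.0413011
  stratum Site II: (4800/16200)²·4.67²/1066 = 0.00179609
  stratum Site III: (4700/16200)²·3.99²/1024 = 0.00130861
  stratum Site IV: (2600/16200)²·29.02²/218 = 0.0995073
  stratum Site V: (3000/16200)²·39.04²/385 = 0.13576
V̂(x̄_st) = 0.279673
SE(x̄_st) = √0.279673 = 0.528841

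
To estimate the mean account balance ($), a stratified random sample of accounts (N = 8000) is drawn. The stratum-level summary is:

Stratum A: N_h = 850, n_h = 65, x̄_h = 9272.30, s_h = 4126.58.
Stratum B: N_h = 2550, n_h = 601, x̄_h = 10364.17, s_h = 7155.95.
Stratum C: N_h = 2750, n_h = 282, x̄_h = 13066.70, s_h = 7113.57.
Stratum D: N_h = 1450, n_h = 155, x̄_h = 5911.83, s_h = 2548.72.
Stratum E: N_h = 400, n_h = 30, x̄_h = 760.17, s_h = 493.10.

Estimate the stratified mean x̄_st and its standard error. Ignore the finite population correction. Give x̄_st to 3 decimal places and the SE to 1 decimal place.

x̄_st = Σ W_h x̄_h = (850·9272.30 + 2550·10364.17 + 2750·13066.70 + 1450·5911.83 + 400·760.17)/8000 = 9889.96688
V̂(x̄_st) = Σ W_h² s_h²/n_h, with W_h = N_h/N and N = 8000:
  stratum A: (850/8000)²·4126.58²/65 = 2957.5
  stratum B: (2550/8000)²·7155.95²/601 = 8656.86
  stratum C: (2750/8000)²·7113.57²/282 = 21203.7
  stratum D: (1450/8000)²·2548.72²/155 = 1376.79
  stratum E: (400/8000)²·493.10²/30 = 20.2623
V̂(x̄_st) = 34215.1
SE(x̄_st) = √34215.1 = 184.973

x̄_st ≈ 9889.967, SE ≈ 185.0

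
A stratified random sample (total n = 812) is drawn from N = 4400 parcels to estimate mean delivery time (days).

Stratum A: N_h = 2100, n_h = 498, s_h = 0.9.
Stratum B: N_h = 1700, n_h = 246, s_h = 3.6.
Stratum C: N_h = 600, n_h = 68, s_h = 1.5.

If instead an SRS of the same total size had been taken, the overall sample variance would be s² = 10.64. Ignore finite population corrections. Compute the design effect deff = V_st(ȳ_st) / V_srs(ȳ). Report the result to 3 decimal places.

V̂(ȳ_st) = Σ W_h² s_h²/n_h, with W_h = N_h/N and N = 4400:
  stratum A: (2100/4400)²·0.9²/498 = 0.000370501
  stratum B: (1700/4400)²·3.6²/246 = 0.00786434
  stratum C: (600/4400)²·1.5²/68 = 0.000615277
V_st = 0.00885012
V_srs = s²/n = 10.64/812 = 0.0131034
deff = V_st / V_srs = 0.00885012/0.0131034 = 0.6754

deff ≈ 0.675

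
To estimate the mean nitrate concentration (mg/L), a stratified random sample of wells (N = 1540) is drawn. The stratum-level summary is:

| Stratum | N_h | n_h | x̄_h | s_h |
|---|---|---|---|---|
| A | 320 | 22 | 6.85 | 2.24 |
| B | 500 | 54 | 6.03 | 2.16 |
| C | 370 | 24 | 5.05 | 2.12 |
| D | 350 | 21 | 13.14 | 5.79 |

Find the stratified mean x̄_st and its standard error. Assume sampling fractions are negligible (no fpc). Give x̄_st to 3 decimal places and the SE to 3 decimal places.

x̄_st ≈ 7.581, SE ≈ 0.335

x̄_st = Σ W_h x̄_h = (320·6.85 + 500·6.03 + 370·5.05 + 350·13.14)/1540 = 7.58084
V̂(x̄_st) = Σ W_h² s_h²/n_h, with W_h = N_h/N and N = 1540:
  stratum A: (320/1540)²·2.24²/22 = 0.00984763
  stratum B: (500/1540)²·2.16²/54 = 0.00910778
  stratum C: (370/1540)²·2.12²/24 = 0.0108099
  stratum D: (350/1540)²·5.79²/21 = 0.0824579
V̂(x̄_st) = 0.112223
SE(x̄_st) = √0.112223 = 0.334997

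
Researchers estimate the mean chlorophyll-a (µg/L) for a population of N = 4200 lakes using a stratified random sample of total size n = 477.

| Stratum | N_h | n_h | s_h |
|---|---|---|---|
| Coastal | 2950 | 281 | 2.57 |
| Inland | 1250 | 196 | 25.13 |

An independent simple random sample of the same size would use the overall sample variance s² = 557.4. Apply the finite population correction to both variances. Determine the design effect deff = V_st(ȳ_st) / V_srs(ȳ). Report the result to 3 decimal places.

deff ≈ 0.242

V̂(ȳ_st) = Σ W_h² (1 − n_h/N_h) s_h²/n_h, with W_h = N_h/N and N = 4200:
  stratum Coastal: (2950/4200)²·(1 − 281/2950)·2.57²/281 = 0.0104914
  stratum Inland: (1250/4200)²·(1 − 196/1250)·25.13²/196 = 0.240647
V_st = 0.251139
V_srs = (1 − 477/4200)·557.4/477 = 1.03584
deff = V_st / V_srs = 0.251139/1.03584 = 0.2424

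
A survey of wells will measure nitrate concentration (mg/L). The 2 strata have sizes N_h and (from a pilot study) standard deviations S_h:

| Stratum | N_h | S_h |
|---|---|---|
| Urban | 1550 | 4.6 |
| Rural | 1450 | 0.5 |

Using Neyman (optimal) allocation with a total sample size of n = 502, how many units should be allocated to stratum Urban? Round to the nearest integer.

Neyman allocation: n_h = n · N_h S_h / Σ N_i S_i, with n = 502.
  stratum Urban: N_h·S_h = 1550·4.6 = 7130.00
  stratum Rural: N_h·S_h = 1450·0.5 = 725.00
Σ N_h S_h = 7855.00
n for stratum Urban = 502·7130.00/7855.00 = 455.666 → 456

456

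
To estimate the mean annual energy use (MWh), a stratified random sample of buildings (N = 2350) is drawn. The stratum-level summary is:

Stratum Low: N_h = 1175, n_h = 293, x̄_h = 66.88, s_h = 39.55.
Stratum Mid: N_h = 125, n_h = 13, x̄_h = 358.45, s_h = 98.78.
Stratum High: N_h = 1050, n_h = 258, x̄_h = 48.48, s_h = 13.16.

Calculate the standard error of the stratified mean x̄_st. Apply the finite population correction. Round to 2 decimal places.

V̂(x̄_st) = Σ W_h² (1 − n_h/N_h) s_h²/n_h, with W_h = N_h/N and N = 2350:
  stratum Low: (1175/2350)²·(1 − 293/1175)·39.55²/293 = 1.00183
  stratum Mid: (125/2350)²·(1 − 13/125)·98.78²/13 = 1.90277
  stratum High: (1050/2350)²·(1 − 258/1050)·13.16²/258 = 0.101081
V̂(x̄_st) = 3.00569
SE(x̄_st) = √3.00569 = 1.73369

SE(x̄_st) ≈ 1.73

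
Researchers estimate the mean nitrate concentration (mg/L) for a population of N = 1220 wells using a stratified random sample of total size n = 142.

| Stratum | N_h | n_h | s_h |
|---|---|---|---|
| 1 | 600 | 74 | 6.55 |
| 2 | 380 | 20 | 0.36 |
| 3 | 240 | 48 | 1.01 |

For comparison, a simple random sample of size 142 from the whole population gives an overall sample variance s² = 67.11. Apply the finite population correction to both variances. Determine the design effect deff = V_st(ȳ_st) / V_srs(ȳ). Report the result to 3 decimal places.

V̂(ȳ_st) = Σ W_h² (1 − n_h/N_h) s_h²/n_h, with W_h = N_h/N and N = 1220:
  stratum 1: (600/1220)²·(1 − 74/600)·6.55²/74 = 0.122933
  stratum 2: (380/1220)²·(1 − 20/380)·0.36²/20 = 0.000595582
  stratum 3: (240/1220)²·(1 − 48/240)·1.01²/48 = 0.000657952
V_st = 0.124186
V_srs = (1 − 142/1220)·67.11/142 = 0.417597
deff = V_st / V_srs = 0.124186/0.417597 = 0.2974

deff ≈ 0.297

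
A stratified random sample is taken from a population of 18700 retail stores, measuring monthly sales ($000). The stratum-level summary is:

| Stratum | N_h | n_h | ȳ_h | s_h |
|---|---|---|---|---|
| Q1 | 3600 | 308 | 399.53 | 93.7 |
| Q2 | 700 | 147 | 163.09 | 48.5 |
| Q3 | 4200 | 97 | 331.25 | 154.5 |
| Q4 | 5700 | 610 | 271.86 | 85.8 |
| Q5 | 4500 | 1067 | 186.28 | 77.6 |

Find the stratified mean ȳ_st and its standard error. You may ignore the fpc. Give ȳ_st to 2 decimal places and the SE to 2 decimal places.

ȳ_st = Σ W_h ȳ_h = (3600·399.53 + 700·163.09 + 4200·331.25 + 5700·271.86 + 4500·186.28)/18700 = 285.11139
V̂(ȳ_st) = Σ W_h² s_h²/n_h, with W_h = N_h/N and N = 18700:
  stratum Q1: (3600/18700)²·93.7²/308 = 1.05645
  stratum Q2: (700/18700)²·48.5²/147 = 0.0224222
  stratum Q3: (4200/18700)²·154.5²/97 = 12.4137
  stratum Q4: (5700/18700)²·85.8²/610 = 1.12127
  stratum Q5: (4500/18700)²·77.6²/1067 = 0.326814
V̂(ȳ_st) = 14.9406
SE(ȳ_st) = √14.9406 = 3.86531

ȳ_st ≈ 285.11, SE ≈ 3.87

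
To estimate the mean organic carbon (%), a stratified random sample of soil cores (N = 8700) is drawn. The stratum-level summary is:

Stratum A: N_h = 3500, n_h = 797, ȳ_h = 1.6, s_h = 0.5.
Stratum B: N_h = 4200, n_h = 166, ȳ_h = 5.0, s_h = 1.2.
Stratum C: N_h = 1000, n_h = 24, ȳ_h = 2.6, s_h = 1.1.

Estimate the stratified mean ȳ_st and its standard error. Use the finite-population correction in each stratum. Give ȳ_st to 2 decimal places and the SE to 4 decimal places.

ȳ_st ≈ 3.36, SE ≈ 0.0513

ȳ_st = Σ W_h ȳ_h = (3500·1.6 + 4200·5.0 + 1000·2.6)/8700 = 3.35632
V̂(ȳ_st) = Σ W_h² (1 − n_h/N_h) s_h²/n_h, with W_h = N_h/N and N = 8700:
  stratum A: (3500/8700)²·(1 − 797/3500)·0.5²/797 = 3.92064e-05
  stratum B: (4200/8700)²·(1 − 166/4200)·1.2²/166 = 0.00194178
  stratum C: (1000/8700)²·(1 − 24/1000)·1.1²/24 = 0.000650108
V̂(ȳ_st) = 0.0026311
SE(ȳ_st) = √0.0026311 = 0.0512942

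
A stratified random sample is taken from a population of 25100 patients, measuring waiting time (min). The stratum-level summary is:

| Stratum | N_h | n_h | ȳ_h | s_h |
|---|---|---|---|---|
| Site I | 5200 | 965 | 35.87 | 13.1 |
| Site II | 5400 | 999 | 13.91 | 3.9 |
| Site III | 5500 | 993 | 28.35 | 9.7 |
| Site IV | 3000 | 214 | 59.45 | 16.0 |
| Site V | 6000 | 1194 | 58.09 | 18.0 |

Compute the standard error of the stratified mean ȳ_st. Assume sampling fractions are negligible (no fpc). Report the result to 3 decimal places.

V̂(ȳ_st) = Σ W_h² s_h²/n_h, with W_h = N_h/N and N = 25100:
  stratum Site I: (5200/25100)²·13.1²/965 = 0.00763264
  stratum Site II: (5400/25100)²·3.9²/999 = 0.000704699
  stratum Site III: (5500/25100)²·9.7²/993 = 0.00454959
  stratum Site IV: (3000/25100)²·16.0²/214 = 0.0170892
  stratum Site V: (6000/25100)²·18.0²/1194 = 0.0155059
V̂(ȳ_st) = 0.045482
SE(ȳ_st) = √0.045482 = 0.213265

SE(ȳ_st) ≈ 0.213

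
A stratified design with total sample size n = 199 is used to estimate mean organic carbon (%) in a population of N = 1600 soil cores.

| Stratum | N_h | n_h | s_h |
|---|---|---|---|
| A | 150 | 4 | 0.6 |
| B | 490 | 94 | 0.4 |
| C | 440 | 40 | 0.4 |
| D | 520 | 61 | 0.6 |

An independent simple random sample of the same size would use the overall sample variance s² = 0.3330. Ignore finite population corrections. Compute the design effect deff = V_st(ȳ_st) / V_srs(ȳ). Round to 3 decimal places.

V̂(ȳ_st) = Σ W_h² s_h²/n_h, with W_h = N_h/N and N = 1600:
  stratum A: (150/1600)²·0.6²/4 = 0.000791016
  stratum B: (490/1600)²·0.4²/94 = 0.000159641
  stratum C: (440/1600)²·0.4²/40 = 0.0003025
  stratum D: (520/1600)²·0.6²/61 = 0.000623361
V_st = 0.00187652
V_srs = s²/n = 0.3330/199 = 0.00167337
deff = V_st / V_srs = 0.00187652/0.00167337 = 1.1214

deff ≈ 1.121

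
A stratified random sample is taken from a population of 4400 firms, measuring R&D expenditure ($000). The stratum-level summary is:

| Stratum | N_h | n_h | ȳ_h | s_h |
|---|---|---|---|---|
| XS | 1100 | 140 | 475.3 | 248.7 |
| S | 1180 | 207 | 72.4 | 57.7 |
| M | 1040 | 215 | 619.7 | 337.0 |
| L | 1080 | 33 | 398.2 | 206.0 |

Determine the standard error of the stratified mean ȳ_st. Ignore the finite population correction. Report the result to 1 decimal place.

V̂(ȳ_st) = Σ W_h² s_h²/n_h, with W_h = N_h/N and N = 4400:
  stratum XS: (1100/4400)²·248.7²/140 = 27.6124
  stratum S: (1180/4400)²·57.7²/207 = 1.15675
  stratum M: (1040/4400)²·337.0²/215 = 29.5109
  stratum L: (1080/4400)²·206.0²/33 = 77.4752
V̂(ȳ_st) = 135.755
SE(ȳ_st) = √135.755 = 11.6514

SE(ȳ_st) ≈ 11.7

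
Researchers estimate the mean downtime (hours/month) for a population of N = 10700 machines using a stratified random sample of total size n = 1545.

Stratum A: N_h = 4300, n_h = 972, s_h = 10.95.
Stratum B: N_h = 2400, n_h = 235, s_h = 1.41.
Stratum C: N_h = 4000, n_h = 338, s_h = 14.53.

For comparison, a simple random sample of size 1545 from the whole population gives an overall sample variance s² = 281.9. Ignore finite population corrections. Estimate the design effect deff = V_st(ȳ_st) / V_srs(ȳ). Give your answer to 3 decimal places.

deff ≈ 0.590

V̂(ȳ_st) = Σ W_h² s_h²/n_h, with W_h = N_h/N and N = 10700:
  stratum A: (4300/10700)²·10.95²/972 = 0.0199219
  stratum B: (2400/10700)²·1.41²/235 = 0.000425623
  stratum C: (4000/10700)²·14.53²/338 = 0.0872905
V_st = 0.107638
V_srs = s²/n = 281.9/1545 = 0.18246
deff = V_st / V_srs = 0.107638/0.18246 = 0.5899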